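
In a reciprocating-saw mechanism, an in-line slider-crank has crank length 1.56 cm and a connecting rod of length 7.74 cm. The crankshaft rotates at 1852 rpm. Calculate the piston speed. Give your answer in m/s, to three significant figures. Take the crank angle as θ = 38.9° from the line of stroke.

2.20

ω = 2π·1852/60 = 193.9 rad/s
For an in-line slider-crank, x = r cosθ + √(L² − r² sin²θ), so v = −rω sinθ·[1 + r cosθ/√(L² − r² sin²θ)].
With r = 0.0156 m, L = 0.0774 m, θ = 38.9°: √(L² − r² sin²θ) = 0.076778 m.
v = −0.0156·193.9·0.62796·[1 + 0.0156·0.77824/0.076778] = -2.2003 m/s.
|v| = 2.2003 m/s.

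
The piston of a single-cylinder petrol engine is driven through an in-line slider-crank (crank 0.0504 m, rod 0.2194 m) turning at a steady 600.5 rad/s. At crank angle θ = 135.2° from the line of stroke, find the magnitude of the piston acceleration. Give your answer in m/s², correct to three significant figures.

ω = 600.5 rad/s
x(θ) = r cosθ + √(L² − r² sin²θ); with ω constant, a = ω²·d²x/dθ².
d²x/dθ² = −r cosθ − r²(cos2θ)/√u − r⁴ sin²2θ/(4u^{3/2}),  u = L² − r² sin²θ = 0.0468751 m².
Substituting r = 0.0504 m, L = 0.2194 m, θ = 135.2°: d²x/dθ² = +0.035522 m.
a = ω²·d²x/dθ² = (600.5)²·(+0.035522) = +12809 m/s²;  |a| = 12809 m/s².

12800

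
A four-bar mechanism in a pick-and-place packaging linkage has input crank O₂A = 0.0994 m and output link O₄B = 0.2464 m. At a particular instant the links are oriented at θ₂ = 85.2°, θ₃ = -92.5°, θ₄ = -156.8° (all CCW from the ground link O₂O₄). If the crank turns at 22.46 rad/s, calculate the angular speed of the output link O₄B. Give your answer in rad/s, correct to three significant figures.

0.404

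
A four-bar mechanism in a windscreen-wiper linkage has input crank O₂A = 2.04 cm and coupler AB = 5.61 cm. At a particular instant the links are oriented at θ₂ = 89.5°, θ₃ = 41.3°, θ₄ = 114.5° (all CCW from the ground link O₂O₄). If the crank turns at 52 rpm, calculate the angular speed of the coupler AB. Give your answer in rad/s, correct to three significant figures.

0.874

ω₂ = 5.445 rad/s (from 52 rpm).
Differentiating the loop-closure r₂e^{iθ₂}+r₃e^{iθ₃}=r₁+r₄e^{iθ₄} gives r₂ω₂e^{iθ₂}+r₃ω₃e^{iθ₃}=r₄ω₄e^{iθ₄}.
Eliminating the other unknown: ω₃ = r₂ω₂ sin(θ₄−θ₂) / [r₃ sin(θ₃−θ₄)].
Numerator sine = +0.42262; denominator sine = -0.95732.
Result = 0.0204·5.445·(+0.42262) / (0.0561·(-0.95732)) = -0.87416 rad/s; magnitude 0.87416 rad/s.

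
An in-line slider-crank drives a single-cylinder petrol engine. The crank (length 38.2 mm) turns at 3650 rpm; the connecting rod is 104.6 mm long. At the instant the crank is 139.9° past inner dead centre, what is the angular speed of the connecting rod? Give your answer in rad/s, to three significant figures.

110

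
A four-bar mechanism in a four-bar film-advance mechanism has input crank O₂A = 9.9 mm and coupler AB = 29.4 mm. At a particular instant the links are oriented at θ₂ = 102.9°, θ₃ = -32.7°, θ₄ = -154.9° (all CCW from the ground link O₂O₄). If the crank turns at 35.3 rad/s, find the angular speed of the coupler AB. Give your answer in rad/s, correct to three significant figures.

ω₂ = 35.3 rad/s
Differentiating the loop-closure r₂e^{iθ₂}+r₃e^{iθ₃}=r₁+r₄e^{iθ₄} gives r₂ω₂e^{iθ₂}+r₃ω₃e^{iθ₃}=r₄ω₄e^{iθ₄}.
Eliminating the other unknown: ω₃ = r₂ω₂ sin(θ₄−θ₂) / [r₃ sin(θ₃−θ₄)].
Numerator sine = +0.97742; denominator sine = +0.84619.
Result = 0.0099·35.3·(+0.97742) / (0.0294·(+0.84619)) = +13.73 rad/s; magnitude 13.73 rad/s.

13.7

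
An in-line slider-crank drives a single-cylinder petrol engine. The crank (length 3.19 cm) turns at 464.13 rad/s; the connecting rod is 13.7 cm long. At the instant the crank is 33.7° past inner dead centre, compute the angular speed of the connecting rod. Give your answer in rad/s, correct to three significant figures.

90.7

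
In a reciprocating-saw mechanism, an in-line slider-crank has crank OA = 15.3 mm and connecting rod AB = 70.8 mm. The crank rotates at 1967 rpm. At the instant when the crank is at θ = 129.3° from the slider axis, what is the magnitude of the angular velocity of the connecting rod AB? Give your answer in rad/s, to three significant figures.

28.6

ω = 206 rad/s (converted from 1967 rpm).
The rod makes angle φ with the slider axis where L sinφ = r sinθ; differentiating, L cosφ·φ̇ = r ω cosθ.
L cosφ = √(L² − r² sin²θ) = 0.069803 m.
|ω_rod| = r ω |cosθ| / √(L² − r² sin²θ) = 0.0153·206·0.63338/0.069803 = 28.597 rad/s.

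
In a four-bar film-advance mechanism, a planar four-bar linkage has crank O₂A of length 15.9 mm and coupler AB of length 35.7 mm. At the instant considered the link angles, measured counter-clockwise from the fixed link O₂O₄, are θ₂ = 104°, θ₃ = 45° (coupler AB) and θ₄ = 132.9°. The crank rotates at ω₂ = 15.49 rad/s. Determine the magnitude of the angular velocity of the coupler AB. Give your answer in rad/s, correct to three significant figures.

ω₂ = 15.49 rad/s
Differentiating the loop-closure r₂e^{iθ₂}+r₃e^{iθ₃}=r₁+r₄e^{iθ₄} gives r₂ω₂e^{iθ₂}+r₃ω₃e^{iθ₃}=r₄ω₄e^{iθ₄}.
Eliminating the other unknown: ω₃ = r₂ω₂ sin(θ₄−θ₂) / [r₃ sin(θ₃−θ₄)].
Numerator sine = +0.48328; denominator sine = -0.99933.
Result = 0.0159·15.49·(+0.48328) / (0.0357·(-0.99933)) = -3.3364 rad/s; magnitude 3.3364 rad/s.

3.34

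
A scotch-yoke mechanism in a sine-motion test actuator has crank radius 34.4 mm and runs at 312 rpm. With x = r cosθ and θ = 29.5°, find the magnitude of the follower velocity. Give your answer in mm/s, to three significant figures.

ω = 32.67 rad/s (from 312 rpm).
x = r cosθ ⇒ ẋ = −rω sinθ.
|v| = rω|sinθ| = 0.0344·32.67·|sin 29.5°| = 0.55345 m/s = 553.45 mm/s.

553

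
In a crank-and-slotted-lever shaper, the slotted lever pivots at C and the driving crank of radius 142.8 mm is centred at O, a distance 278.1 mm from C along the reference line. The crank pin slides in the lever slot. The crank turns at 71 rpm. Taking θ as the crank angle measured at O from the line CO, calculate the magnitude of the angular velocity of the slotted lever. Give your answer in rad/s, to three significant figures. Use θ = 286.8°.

1.96

ω = 7.435 rad/s (from 71 rpm).
Crank pin A relative to C: A = (d + r cosθ, r sinθ); lever angle φ = atan2(r sinθ, d + r cosθ).
Differentiating tanφ: φ̇ = rω(d cosθ + r)/(d² + r² + 2dr cosθ).
d² + r² + 2dr cosθ = |CA|² = 0.120688 m²;  d cosθ + r = +0.22318 m.
|ω_lever| = |0.1428·7.435·+0.22318| / 0.120688 = 1.9634 rad/s.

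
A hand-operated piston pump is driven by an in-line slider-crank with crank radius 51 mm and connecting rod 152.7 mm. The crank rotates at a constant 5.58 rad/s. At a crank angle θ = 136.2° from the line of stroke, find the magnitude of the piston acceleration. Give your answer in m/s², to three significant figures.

1.11

ω = 5.58 rad/s
x(θ) = r cosθ + √(L² − r² sin²θ); with ω constant, a = ω²·d²x/dθ².
d²x/dθ² = −r cosθ − r²(cos2θ)/√u − r⁴ sin²2θ/(4u^{3/2}),  u = L² − r² sin²θ = 0.0220712 m².
Substituting r = 0.051 m, L = 0.1527 m, θ = 136.2°: d²x/dθ² = +0.035562 m.
a = ω²·d²x/dθ² = (5.58)²·(+0.035562) = +1.1073 m/s²;  |a| = 1.1073 m/s².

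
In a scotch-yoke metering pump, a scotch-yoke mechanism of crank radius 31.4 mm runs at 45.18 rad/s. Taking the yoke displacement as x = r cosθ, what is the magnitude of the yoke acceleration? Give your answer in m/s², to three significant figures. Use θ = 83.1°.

ω = 45.18 rad/s
x = r cosθ ⇒ ẍ = −rω² cosθ (ω constant).
|a| = rω²|cosθ| = 0.0314·(45.18)²·|cos 83.1°| = 7.7001 m/s².

7.70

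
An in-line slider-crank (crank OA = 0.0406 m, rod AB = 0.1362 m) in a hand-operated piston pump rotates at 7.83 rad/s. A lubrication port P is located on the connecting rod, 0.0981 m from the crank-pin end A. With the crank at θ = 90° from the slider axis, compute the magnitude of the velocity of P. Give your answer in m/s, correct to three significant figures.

0.318

ω = 7.83 rad/s.  Crank-pin speed |V_A| = rω = 0.3179 m/s, perpendicular to OA.
Rod angle: sinφ = −(r/L) sinθ ⇒ φ = -17.343°; ω_rod = −rω cosθ/√(L²−r²sin²θ) = -1.4973e-16 rad/s.
V_P = V_A + ω_rod × AP, with AP = 0.0981 m along the rod.
Components: V_Px = −rω sinθ − a·ω_rod·sinφ = -0.3179 m/s;  V_Py = rω cosθ + a·ω_rod·cosφ = +5.4452e-18 m/s.
|V_P| = √(V_Px² + V_Py²) = 0.3179 m/s.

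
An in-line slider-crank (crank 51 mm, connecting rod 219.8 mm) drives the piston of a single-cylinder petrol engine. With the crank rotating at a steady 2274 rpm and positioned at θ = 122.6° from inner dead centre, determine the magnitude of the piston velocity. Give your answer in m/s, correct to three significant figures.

ω = 2π·2274/60 = 238.1 rad/s
For an in-line slider-crank, x = r cosθ + √(L² − r² sin²θ), so v = −rω sinθ·[1 + r cosθ/√(L² − r² sin²θ)].
With r = 0.051 m, L = 0.2198 m, θ = 122.6°: √(L² − r² sin²θ) = 0.21556 m.
v = −0.051·238.1·0.84245·[1 + 0.051·-0.53877/0.21556] = -8.9272 m/s.
|v| = 8.9272 m/s.

8.93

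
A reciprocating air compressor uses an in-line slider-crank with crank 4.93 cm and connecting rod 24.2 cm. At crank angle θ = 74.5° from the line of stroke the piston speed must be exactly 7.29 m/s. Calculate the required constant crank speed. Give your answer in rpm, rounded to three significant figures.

For an in-line slider-crank, |v_piston| = rω|sinθ|·[1 + r cosθ/√(L² − r² sin²θ)].
With r = 0.0493 m, L = 0.242 m, θ = 74.5°: the bracketed kinematic factor |dx/dθ| = 0.050145 m.
ω = v/|dx/dθ| = 7.29/0.050145 = 145.38 rad/s.
N = 60ω/(2π) = 1388.3 rpm.

1390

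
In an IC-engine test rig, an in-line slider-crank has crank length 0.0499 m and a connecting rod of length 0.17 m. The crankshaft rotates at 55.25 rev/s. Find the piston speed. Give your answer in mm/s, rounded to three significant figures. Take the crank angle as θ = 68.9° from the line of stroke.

17900

ω = 2π·55.2 = 347.1 rad/s
For an in-line slider-crank, x = r cosθ + √(L² − r² sin²θ), so v = −rω sinθ·[1 + r cosθ/√(L² − r² sin²θ)].
With r = 0.0499 m, L = 0.17 m, θ = 68.9°: √(L² − r² sin²θ) = 0.1635 m.
v = −0.0499·347.1·0.93295·[1 + 0.0499·0.36000/0.1635] = -17.937 m/s.
|v| = 17.937 m/s = 17937 mm/s.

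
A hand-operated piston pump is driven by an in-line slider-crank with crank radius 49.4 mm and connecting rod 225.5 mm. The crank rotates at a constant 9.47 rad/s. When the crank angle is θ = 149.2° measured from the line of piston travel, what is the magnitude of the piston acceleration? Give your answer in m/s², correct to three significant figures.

3.33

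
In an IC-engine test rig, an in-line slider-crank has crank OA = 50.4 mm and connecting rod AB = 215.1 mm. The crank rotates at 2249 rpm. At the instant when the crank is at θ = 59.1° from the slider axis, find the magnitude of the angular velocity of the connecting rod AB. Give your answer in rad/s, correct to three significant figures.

28.9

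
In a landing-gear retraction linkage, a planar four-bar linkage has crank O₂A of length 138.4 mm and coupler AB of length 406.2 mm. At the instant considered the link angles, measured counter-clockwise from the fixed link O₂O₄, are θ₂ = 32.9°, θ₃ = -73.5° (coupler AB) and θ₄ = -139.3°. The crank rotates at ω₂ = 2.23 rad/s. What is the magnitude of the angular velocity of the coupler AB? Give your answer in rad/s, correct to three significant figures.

ω₂ = 2.23 rad/s
Differentiating the loop-closure r₂e^{iθ₂}+r₃e^{iθ₃}=r₁+r₄e^{iθ₄} gives r₂ω₂e^{iθ₂}+r₃ω₃e^{iθ₃}=r₄ω₄e^{iθ₄}.
Eliminating the other unknown: ω₃ = r₂ω₂ sin(θ₄−θ₂) / [r₃ sin(θ₃−θ₄)].
Numerator sine = -0.13572; denominator sine = +0.91212.
Result = 0.1384·2.23·(-0.13572) / (0.4062·(+0.91212)) = -0.11305 rad/s; magnitude 0.11305 rad/s.

0.113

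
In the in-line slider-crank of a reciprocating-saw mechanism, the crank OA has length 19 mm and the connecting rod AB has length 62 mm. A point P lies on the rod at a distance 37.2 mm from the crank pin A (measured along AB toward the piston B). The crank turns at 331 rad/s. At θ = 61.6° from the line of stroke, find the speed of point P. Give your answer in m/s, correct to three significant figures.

6.15

ω = 331 rad/s.  Crank-pin speed |V_A| = rω = 6.289 m/s, perpendicular to OA.
Rod angle: sinφ = −(r/L) sinθ ⇒ φ = -15.639°; ω_rod = −rω cosθ/√(L²−r²sin²θ) = -50.1 rad/s.
V_P = V_A + ω_rod × AP, with AP = 0.0372 m along the rod.
Components: V_Px = −rω sinθ − a·ω_rod·sinφ = -6.0345 m/s;  V_Py = rω cosθ + a·ω_rod·cosφ = +1.1965 m/s.
|V_P| = √(V_Px² + V_Py²) = 6.152 m/s.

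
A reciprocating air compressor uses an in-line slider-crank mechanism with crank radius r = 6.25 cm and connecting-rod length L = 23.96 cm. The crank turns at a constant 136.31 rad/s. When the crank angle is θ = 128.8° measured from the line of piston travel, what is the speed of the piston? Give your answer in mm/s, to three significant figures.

ω = 136.3 rad/s
For an in-line slider-crank, x = r cosθ + √(L² − r² sin²θ), so v = −rω sinθ·[1 + r cosθ/√(L² − r² sin²θ)].
With r = 0.0625 m, L = 0.2396 m, θ = 128.8°: √(L² − r² sin²θ) = 0.2346 m.
v = −0.0625·136.3·0.77934·[1 + 0.0625·-0.62660/0.2346] = -5.5311 m/s.
|v| = 5.5311 m/s = 5531.1 mm/s.

5530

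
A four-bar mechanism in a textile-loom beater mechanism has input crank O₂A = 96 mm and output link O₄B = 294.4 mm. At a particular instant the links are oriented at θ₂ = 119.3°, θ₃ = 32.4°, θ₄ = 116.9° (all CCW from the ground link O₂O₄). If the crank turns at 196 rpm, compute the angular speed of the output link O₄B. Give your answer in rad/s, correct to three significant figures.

ω₂ = 20.53 rad/s (from 196 rpm).
Differentiating the loop-closure r₂e^{iθ₂}+r₃e^{iθ₃}=r₁+r₄e^{iθ₄} gives r₂ω₂e^{iθ₂}+r₃ω₃e^{iθ₃}=r₄ω₄e^{iθ₄}.
Eliminating the other unknown: ω₄ = r₂ω₂ sin(θ₂−θ₃) / [r₄ sin(θ₄−θ₃)].
Numerator sine = +0.99854; denominator sine = +0.99540.
Result = 0.096·20.53·(+0.99854) / (0.2944·(+0.99540)) = +6.7141 rad/s; magnitude 6.7141 rad/s.

6.71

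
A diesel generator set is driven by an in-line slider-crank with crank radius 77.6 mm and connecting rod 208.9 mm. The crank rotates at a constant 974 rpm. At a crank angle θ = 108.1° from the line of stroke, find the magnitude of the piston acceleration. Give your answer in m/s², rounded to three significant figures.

ω = 2π·974/60 = 102 rad/s
x(θ) = r cosθ + √(L² − r² sin²θ); with ω constant, a = ω²·d²x/dθ².
d²x/dθ² = −r cosθ − r²(cos2θ)/√u − r⁴ sin²2θ/(4u^{3/2}),  u = L² − r² sin²θ = 0.0381987 m².
Substituting r = 0.0776 m, L = 0.2089 m, θ = 108.1°: d²x/dθ² = +0.048548 m.
a = ω²·d²x/dθ² = (102)²·(+0.048548) = +505.06 m/s²;  |a| = 505.06 m/s².

505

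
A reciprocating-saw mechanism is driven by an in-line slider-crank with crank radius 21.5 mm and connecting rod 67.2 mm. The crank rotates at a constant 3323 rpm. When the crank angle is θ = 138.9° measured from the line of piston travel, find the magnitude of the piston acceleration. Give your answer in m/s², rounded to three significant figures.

1820

ω = 2π·3323/60 = 348 rad/s
x(θ) = r cosθ + √(L² − r² sin²θ); with ω constant, a = ω²·d²x/dθ².
d²x/dθ² = −r cosθ − r²(cos2θ)/√u − r⁴ sin²2θ/(4u^{3/2}),  u = L² − r² sin²θ = 0.00431608 m².
Substituting r = 0.0215 m, L = 0.0672 m, θ = 138.9°: d²x/dθ² = +0.015062 m.
a = ω²·d²x/dθ² = (348)²·(+0.015062) = +1823.9 m/s²;  |a| = 1823.9 m/s².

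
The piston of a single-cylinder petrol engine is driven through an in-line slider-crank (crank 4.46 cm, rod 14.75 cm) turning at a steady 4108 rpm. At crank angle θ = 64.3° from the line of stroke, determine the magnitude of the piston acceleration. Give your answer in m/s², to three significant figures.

2000

ω = 2π·4108/60 = 430.2 rad/s
x(θ) = r cosθ + √(L² − r² sin²θ); with ω constant, a = ω²·d²x/dθ².
d²x/dθ² = −r cosθ − r²(cos2θ)/√u − r⁴ sin²2θ/(4u^{3/2}),  u = L² − r² sin²θ = 0.0201412 m².
Substituting r = 0.0446 m, L = 0.1475 m, θ = 64.3°: d²x/dθ² = -0.010808 m.
a = ω²·d²x/dθ² = (430.2)²·(-0.010808) = -2000.2 m/s²;  |a| = 2000.2 m/s².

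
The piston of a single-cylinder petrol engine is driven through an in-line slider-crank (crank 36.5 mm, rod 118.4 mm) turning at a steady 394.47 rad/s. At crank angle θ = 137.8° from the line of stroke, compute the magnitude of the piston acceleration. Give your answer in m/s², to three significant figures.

3990

ω = 394.5 rad/s
x(θ) = r cosθ + √(L² − r² sin²θ); with ω constant, a = ω²·d²x/dθ².
d²x/dθ² = −r cosθ − r²(cos2θ)/√u − r⁴ sin²2θ/(4u^{3/2}),  u = L² − r² sin²θ = 0.0134174 m².
Substituting r = 0.0365 m, L = 0.1184 m, θ = 137.8°: d²x/dθ² = +0.025634 m.
a = ω²·d²x/dθ² = (394.5)²·(+0.025634) = +3988.9 m/s²;  |a| = 3988.9 m/s².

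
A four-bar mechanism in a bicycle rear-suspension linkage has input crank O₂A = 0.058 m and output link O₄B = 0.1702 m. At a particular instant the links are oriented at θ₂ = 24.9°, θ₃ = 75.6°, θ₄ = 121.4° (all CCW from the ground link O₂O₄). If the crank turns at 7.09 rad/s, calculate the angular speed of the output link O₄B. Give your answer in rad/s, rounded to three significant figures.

ω₂ = 7.09 rad/s
Differentiating the loop-closure r₂e^{iθ₂}+r₃e^{iθ₃}=r₁+r₄e^{iθ₄} gives r₂ω₂e^{iθ₂}+r₃ω₃e^{iθ₃}=r₄ω₄e^{iθ₄}.
Eliminating the other unknown: ω₄ = r₂ω₂ sin(θ₂−θ₃) / [r₄ sin(θ₄−θ₃)].
Numerator sine = -0.77384; denominator sine = +0.71691.
Result = 0.058·7.09·(-0.77384) / (0.1702·(+0.71691)) = -2.608 rad/s; magnitude 2.608 rad/s.

2.61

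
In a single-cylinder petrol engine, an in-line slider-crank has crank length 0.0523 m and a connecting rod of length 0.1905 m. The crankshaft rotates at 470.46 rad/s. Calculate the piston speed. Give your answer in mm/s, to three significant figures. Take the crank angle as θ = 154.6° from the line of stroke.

7920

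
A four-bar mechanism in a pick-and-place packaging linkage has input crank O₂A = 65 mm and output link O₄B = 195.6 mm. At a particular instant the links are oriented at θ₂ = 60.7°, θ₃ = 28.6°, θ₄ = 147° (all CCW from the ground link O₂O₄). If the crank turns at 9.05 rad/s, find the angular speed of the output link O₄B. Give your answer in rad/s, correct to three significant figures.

1.82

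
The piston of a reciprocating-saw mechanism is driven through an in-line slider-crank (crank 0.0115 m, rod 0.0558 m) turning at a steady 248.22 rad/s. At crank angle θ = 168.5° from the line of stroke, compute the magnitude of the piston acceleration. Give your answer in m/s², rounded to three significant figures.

560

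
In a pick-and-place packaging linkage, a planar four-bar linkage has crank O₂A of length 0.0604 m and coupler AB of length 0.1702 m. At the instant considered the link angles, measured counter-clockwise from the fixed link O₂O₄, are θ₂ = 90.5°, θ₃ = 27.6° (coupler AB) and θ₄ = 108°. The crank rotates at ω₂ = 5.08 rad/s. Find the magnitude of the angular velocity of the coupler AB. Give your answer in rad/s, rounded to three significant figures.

0.550

ω₂ = 5.08 rad/s
Differentiating the loop-closure r₂e^{iθ₂}+r₃e^{iθ₃}=r₁+r₄e^{iθ₄} gives r₂ω₂e^{iθ₂}+r₃ω₃e^{iθ₃}=r₄ω₄e^{iθ₄}.
Eliminating the other unknown: ω₃ = r₂ω₂ sin(θ₄−θ₂) / [r₃ sin(θ₃−θ₄)].
Numerator sine = +0.30071; denominator sine = -0.98600.
Result = 0.0604·5.08·(+0.30071) / (0.1702·(-0.98600)) = -0.5498 rad/s; magnitude 0.5498 rad/s.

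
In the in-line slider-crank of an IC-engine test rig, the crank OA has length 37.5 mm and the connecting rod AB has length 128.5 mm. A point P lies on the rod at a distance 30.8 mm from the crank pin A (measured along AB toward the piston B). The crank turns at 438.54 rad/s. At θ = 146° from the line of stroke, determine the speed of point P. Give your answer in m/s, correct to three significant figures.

13.5

ω = 438.5 rad/s.  Crank-pin speed |V_A| = rω = 16.445 m/s, perpendicular to OA.
Rod angle: sinφ = −(r/L) sinθ ⇒ φ = -9.392°; ω_rod = −rω cosθ/√(L²−r²sin²θ) = +107.54 rad/s.
V_P = V_A + ω_rod × AP, with AP = 0.0308 m along the rod.
Components: V_Px = −rω sinθ − a·ω_rod·sinφ = -8.6555 m/s;  V_Py = rω cosθ + a·ω_rod·cosφ = -10.366 m/s.
|V_P| = √(V_Px² + V_Py²) = 13.504 m/s.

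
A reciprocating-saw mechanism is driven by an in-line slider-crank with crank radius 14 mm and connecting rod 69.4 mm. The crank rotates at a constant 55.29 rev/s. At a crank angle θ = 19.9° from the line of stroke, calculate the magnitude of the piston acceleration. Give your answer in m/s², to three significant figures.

ω = 2π·55.3 = 347.4 rad/s
x(θ) = r cosθ + √(L² − r² sin²θ); with ω constant, a = ω²·d²x/dθ².
d²x/dθ² = −r cosθ − r²(cos2θ)/√u − r⁴ sin²2θ/(4u^{3/2}),  u = L² − r² sin²θ = 0.00479365 m².
Substituting r = 0.014 m, L = 0.0694 m, θ = 19.9°: d²x/dθ² = -0.015351 m.
a = ω²·d²x/dθ² = (347.4)²·(-0.015351) = -1852.6 m/s²;  |a| = 1852.6 m/s².

1850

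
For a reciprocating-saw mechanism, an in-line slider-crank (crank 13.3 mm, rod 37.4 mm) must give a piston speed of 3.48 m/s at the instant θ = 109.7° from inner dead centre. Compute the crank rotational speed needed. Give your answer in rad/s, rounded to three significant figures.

318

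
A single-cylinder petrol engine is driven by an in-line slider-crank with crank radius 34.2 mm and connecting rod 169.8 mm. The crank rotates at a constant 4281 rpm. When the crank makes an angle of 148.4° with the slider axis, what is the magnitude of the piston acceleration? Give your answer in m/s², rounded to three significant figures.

ω = 2π·4281/60 = 448.3 rad/s
x(θ) = r cosθ + √(L² − r² sin²θ); with ω constant, a = ω²·d²x/dθ².
d²x/dθ² = −r cosθ − r²(cos2θ)/√u − r⁴ sin²2θ/(4u^{3/2}),  u = L² − r² sin²θ = 0.0285109 m².
Substituting r = 0.0342 m, L = 0.1698 m, θ = 148.4°: d²x/dθ² = +0.025949 m.
a = ω²·d²x/dθ² = (448.3)²·(+0.025949) = +5215.2 m/s²;  |a| = 5215.2 m/s².

5220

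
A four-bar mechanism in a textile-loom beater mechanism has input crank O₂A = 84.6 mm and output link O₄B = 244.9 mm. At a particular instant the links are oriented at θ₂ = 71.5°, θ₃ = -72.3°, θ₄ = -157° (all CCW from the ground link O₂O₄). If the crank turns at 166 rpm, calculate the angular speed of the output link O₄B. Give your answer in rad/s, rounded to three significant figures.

ω₂ = 17.38 rad/s (from 166 rpm).
Differentiating the loop-closure r₂e^{iθ₂}+r₃e^{iθ₃}=r₁+r₄e^{iθ₄} gives r₂ω₂e^{iθ₂}+r₃ω₃e^{iθ₃}=r₄ω₄e^{iθ₄}.
Eliminating the other unknown: ω₄ = r₂ω₂ sin(θ₂−θ₃) / [r₄ sin(θ₄−θ₃)].
Numerator sine = +0.59061; denominator sine = -0.99572.
Result = 0.0846·17.38·(+0.59061) / (0.2449·(-0.99572)) = -3.5619 rad/s; magnitude 3.5619 rad/s.

3.56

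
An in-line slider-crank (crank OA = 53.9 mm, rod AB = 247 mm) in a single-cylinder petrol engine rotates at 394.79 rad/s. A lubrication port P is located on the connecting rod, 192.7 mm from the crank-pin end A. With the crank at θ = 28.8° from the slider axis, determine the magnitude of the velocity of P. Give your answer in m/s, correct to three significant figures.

12.5

ω = 394.8 rad/s.  Crank-pin speed |V_A| = rω = 21.279 m/s, perpendicular to OA.
Rod angle: sinφ = −(r/L) sinθ ⇒ φ = -6.035°; ω_rod = −rω cosθ/√(L²−r²sin²θ) = -75.915 rad/s.
V_P = V_A + ω_rod × AP, with AP = 0.1927 m along the rod.
Components: V_Px = −rω sinθ − a·ω_rod·sinφ = -11.789 m/s;  V_Py = rω cosθ + a·ω_rod·cosφ = +4.0993 m/s.
|V_P| = √(V_Px² + V_Py²) = 12.482 m/s.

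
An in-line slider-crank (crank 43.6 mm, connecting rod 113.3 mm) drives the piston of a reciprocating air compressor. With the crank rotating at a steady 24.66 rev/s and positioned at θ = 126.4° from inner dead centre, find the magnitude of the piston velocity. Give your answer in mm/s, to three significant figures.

ω = 2π·24.7 = 154.9 rad/s
For an in-line slider-crank, x = r cosθ + √(L² − r² sin²θ), so v = −rω sinθ·[1 + r cosθ/√(L² − r² sin²θ)].
With r = 0.0436 m, L = 0.1133 m, θ = 126.4°: √(L² − r² sin²θ) = 0.10773 m.
v = −0.0436·154.9·0.80489·[1 + 0.0436·-0.59342/0.10773] = -4.1316 m/s.
|v| = 4.1316 m/s = 4131.6 mm/s.

4130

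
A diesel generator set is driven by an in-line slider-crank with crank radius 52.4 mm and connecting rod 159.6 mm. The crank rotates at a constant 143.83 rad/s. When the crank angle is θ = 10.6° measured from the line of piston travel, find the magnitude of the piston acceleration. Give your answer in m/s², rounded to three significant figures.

1400

ω = 143.8 rad/s
x(θ) = r cosθ + √(L² − r² sin²θ); with ω constant, a = ω²·d²x/dθ².
d²x/dθ² = −r cosθ − r²(cos2θ)/√u − r⁴ sin²2θ/(4u^{3/2}),  u = L² − r² sin²θ = 0.0253792 m².
Substituting r = 0.0524 m, L = 0.1596 m, θ = 10.6°: d²x/dθ² = -0.067636 m.
a = ω²·d²x/dθ² = (143.8)²·(-0.067636) = -1399.2 m/s²;  |a| = 1399.2 m/s².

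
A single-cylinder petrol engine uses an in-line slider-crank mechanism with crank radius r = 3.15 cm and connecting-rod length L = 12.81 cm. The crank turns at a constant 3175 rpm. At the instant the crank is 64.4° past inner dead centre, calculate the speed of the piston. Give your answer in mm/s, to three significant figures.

10500

ω = 2π·3175/60 = 332.5 rad/s
For an in-line slider-crank, x = r cosθ + √(L² − r² sin²θ), so v = −rω sinθ·[1 + r cosθ/√(L² − r² sin²θ)].
With r = 0.0315 m, L = 0.1281 m, θ = 64.4°: √(L² − r² sin²θ) = 0.12491 m.
v = −0.0315·332.5·0.90183·[1 + 0.0315·0.43209/0.12491] = -10.474 m/s.
|v| = 10.474 m/s = 10474 mm/s.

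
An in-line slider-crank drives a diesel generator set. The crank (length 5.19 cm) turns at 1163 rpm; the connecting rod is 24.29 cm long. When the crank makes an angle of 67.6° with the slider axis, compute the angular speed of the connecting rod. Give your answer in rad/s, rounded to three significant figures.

10.1

ω = 121.8 rad/s (converted from 1163 rpm).
The rod makes angle φ with the slider axis where L sinφ = r sinθ; differentiating, L cosφ·φ̇ = r ω cosθ.
L cosφ = √(L² − r² sin²θ) = 0.23811 m.
|ω_rod| = r ω |cosθ| / √(L² − r² sin²θ) = 0.0519·121.8·0.38107/0.23811 = 10.116 rad/s.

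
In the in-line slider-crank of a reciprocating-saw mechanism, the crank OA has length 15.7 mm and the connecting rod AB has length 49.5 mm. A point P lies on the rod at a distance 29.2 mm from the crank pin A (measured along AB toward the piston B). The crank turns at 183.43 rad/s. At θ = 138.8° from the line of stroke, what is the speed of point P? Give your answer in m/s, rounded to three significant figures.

ω = 183.4 rad/s.  Crank-pin speed |V_A| = rω = 2.8799 m/s, perpendicular to OA.
Rod angle: sinφ = −(r/L) sinθ ⇒ φ = -12.059°; ω_rod = −rω cosθ/√(L²−r²sin²θ) = +44.762 rad/s.
V_P = V_A + ω_rod × AP, with AP = 0.0292 m along the rod.
Components: V_Px = −rω sinθ − a·ω_rod·sinφ = -1.6239 m/s;  V_Py = rω cosθ + a·ω_rod·cosφ = -0.88862 m/s.
|V_P| = √(V_Px² + V_Py²) = 1.8511 m/s.

1.85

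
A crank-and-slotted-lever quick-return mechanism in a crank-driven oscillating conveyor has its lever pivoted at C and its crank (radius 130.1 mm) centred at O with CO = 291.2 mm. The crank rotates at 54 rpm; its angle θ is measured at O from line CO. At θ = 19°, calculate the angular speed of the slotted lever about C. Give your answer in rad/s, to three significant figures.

ω = 5.655 rad/s (from 54 rpm).
Crank pin A relative to C: A = (d + r cosθ, r sinθ); lever angle φ = atan2(r sinθ, d + r cosθ).
Differentiating tanφ: φ̇ = rω(d cosθ + r)/(d² + r² + 2dr cosθ).
d² + r² + 2dr cosθ = |CA|² = 0.173366 m²;  d cosθ + r = +0.40544 m.
|ω_lever| = |0.1301·5.655·+0.40544| / 0.173366 = 1.7205 rad/s.

1.72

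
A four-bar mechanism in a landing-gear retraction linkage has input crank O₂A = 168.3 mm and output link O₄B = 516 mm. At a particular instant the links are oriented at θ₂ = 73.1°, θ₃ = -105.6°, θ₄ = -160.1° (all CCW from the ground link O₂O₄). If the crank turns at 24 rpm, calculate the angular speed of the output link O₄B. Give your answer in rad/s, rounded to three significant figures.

0.0228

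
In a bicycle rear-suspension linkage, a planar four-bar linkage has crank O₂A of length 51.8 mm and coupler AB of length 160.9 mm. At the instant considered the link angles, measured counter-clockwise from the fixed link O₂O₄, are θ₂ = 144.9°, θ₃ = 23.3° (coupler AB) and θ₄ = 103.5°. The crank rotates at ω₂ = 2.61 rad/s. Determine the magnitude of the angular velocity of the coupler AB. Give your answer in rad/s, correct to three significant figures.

0.564

ω₂ = 2.61 rad/s
Differentiating the loop-closure r₂e^{iθ₂}+r₃e^{iθ₃}=r₁+r₄e^{iθ₄} gives r₂ω₂e^{iθ₂}+r₃ω₃e^{iθ₃}=r₄ω₄e^{iθ₄}.
Eliminating the other unknown: ω₃ = r₂ω₂ sin(θ₄−θ₂) / [r₃ sin(θ₃−θ₄)].
Numerator sine = -0.66131; denominator sine = -0.98541.
Result = 0.0518·2.61·(-0.66131) / (0.1609·(-0.98541)) = +0.5639 rad/s; magnitude 0.5639 rad/s.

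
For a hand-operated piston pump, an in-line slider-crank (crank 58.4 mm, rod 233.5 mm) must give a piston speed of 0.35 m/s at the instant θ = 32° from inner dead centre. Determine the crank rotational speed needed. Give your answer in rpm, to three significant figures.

89.0

For an in-line slider-crank, |v_piston| = rω|sinθ|·[1 + r cosθ/√(L² − r² sin²θ)].
With r = 0.0584 m, L = 0.2335 m, θ = 32°: the bracketed kinematic factor |dx/dθ| = 0.03757 m.
ω = v/|dx/dθ| = 0.35/0.03757 = 9.316 rad/s.
N = 60ω/(2π) = 88.961 rpm.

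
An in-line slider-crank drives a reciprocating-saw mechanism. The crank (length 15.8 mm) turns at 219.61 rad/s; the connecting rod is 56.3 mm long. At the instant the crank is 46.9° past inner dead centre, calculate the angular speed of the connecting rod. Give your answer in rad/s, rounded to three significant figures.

43.0

ω = 219.6 rad/s
The rod makes angle φ with the slider axis where L sinφ = r sinθ; differentiating, L cosφ·φ̇ = r ω cosθ.
L cosφ = √(L² − r² sin²θ) = 0.055105 m.
|ω_rod| = r ω |cosθ| / √(L² − r² sin²θ) = 0.0158·219.6·0.68327/0.055105 = 43.024 rad/s.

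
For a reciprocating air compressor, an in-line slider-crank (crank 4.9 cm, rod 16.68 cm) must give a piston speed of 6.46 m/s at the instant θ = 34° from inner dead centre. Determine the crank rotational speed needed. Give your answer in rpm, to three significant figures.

For an in-line slider-crank, |v_piston| = rω|sinθ|·[1 + r cosθ/√(L² − r² sin²θ)].
With r = 0.049 m, L = 0.1668 m, θ = 34°: the bracketed kinematic factor |dx/dθ| = 0.034166 m.
ω = v/|dx/dθ| = 6.46/0.034166 = 189.08 rad/s.
N = 60ω/(2π) = 1805.6 rpm.

1810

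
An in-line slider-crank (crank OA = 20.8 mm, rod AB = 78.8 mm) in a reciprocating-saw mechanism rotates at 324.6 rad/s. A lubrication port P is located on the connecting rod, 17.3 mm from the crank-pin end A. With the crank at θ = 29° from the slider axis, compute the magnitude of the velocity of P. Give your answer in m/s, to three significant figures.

ω = 324.6 rad/s.  Crank-pin speed |V_A| = rω = 6.7517 m/s, perpendicular to OA.
Rod angle: sinφ = −(r/L) sinθ ⇒ φ = -7.352°; ω_rod = −rω cosθ/√(L²−r²sin²θ) = -75.56 rad/s.
V_P = V_A + ω_rod × AP, with AP = 0.0173 m along the rod.
Components: V_Px = −rω sinθ − a·ω_rod·sinφ = -3.4406 m/s;  V_Py = rω cosθ + a·ω_rod·cosφ = +4.6087 m/s.
|V_P| = √(V_Px² + V_Py²) = 5.7513 m/s.

5.75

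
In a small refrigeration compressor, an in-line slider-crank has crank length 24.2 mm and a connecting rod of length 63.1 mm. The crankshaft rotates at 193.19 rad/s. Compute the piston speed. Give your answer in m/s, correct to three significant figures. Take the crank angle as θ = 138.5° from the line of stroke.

2.18

ω = 193.2 rad/s
For an in-line slider-crank, x = r cosθ + √(L² − r² sin²θ), so v = −rω sinθ·[1 + r cosθ/√(L² − r² sin²θ)].
With r = 0.0242 m, L = 0.0631 m, θ = 138.5°: √(L² − r² sin²θ) = 0.061028 m.
v = −0.0242·193.2·0.66262·[1 + 0.0242·-0.74896/0.061028] = -2.1778 m/s.
|v| = 2.1778 m/s.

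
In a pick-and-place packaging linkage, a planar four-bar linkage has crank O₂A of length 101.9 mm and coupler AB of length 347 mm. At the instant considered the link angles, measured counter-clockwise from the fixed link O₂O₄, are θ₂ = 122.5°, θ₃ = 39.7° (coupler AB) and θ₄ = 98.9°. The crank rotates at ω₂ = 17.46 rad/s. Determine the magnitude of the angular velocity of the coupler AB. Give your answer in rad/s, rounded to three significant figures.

ω₂ = 17.46 rad/s
Differentiating the loop-closure r₂e^{iθ₂}+r₃e^{iθ₃}=r₁+r₄e^{iθ₄} gives r₂ω₂e^{iθ₂}+r₃ω₃e^{iθ₃}=r₄ω₄e^{iθ₄}.
Eliminating the other unknown: ω₃ = r₂ω₂ sin(θ₄−θ₂) / [r₃ sin(θ₃−θ₄)].
Numerator sine = -0.40035; denominator sine = -0.85896.
Result = 0.1019·17.46·(-0.40035) / (0.347·(-0.85896)) = +2.3898 rad/s; magnitude 2.3898 rad/s.

2.39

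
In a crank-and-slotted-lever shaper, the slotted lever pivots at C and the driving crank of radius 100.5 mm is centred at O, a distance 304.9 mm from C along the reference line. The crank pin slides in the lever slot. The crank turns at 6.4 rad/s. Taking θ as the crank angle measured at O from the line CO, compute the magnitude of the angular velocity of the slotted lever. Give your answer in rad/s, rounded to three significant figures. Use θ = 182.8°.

ω = 6.4 rad/s
Crank pin A relative to C: A = (d + r cosθ, r sinθ); lever angle φ = atan2(r sinθ, d + r cosθ).
Differentiating tanφ: φ̇ = rω(d cosθ + r)/(d² + r² + 2dr cosθ).
d² + r² + 2dr cosθ = |CA|² = 0.0418525 m²;  d cosθ + r = -0.20404 m.
|ω_lever| = |0.1005·6.4·-0.20404| / 0.0418525 = 3.1357 rad/s.

3.14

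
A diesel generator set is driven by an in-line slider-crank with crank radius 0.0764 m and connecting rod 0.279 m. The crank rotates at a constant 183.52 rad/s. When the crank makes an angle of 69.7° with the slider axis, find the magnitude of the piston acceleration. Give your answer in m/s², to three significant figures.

ω = 183.5 rad/s
x(θ) = r cosθ + √(L² − r² sin²θ); with ω constant, a = ω²·d²x/dθ².
d²x/dθ² = −r cosθ − r²(cos2θ)/√u − r⁴ sin²2θ/(4u^{3/2}),  u = L² − r² sin²θ = 0.0727066 m².
Substituting r = 0.0764 m, L = 0.279 m, θ = 69.7°: d²x/dθ² = -0.010254 m.
a = ω²·d²x/dθ² = (183.5)²·(-0.010254) = -345.35 m/s²;  |a| = 345.35 m/s².

345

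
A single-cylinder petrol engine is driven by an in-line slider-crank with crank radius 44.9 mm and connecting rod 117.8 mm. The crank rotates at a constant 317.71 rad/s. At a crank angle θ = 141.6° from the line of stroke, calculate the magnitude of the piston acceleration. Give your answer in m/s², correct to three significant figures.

ω = 317.7 rad/s
x(θ) = r cosθ + √(L² − r² sin²θ); with ω constant, a = ω²·d²x/dθ².
d²x/dθ² = −r cosθ − r²(cos2θ)/√u − r⁴ sin²2θ/(4u^{3/2}),  u = L² − r² sin²θ = 0.013099 m².
Substituting r = 0.0449 m, L = 0.1178 m, θ = 141.6°: d²x/dθ² = +0.030523 m.
a = ω²·d²x/dθ² = (317.7)²·(+0.030523) = +3081 m/s²;  |a| = 3081 m/s².

3080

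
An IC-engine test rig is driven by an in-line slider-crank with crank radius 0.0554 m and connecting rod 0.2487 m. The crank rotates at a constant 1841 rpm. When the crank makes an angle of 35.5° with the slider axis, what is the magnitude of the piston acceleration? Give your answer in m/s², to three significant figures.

1830

ω = 2π·1841/60 = 192.8 rad/s
x(θ) = r cosθ + √(L² − r² sin²θ); with ω constant, a = ω²·d²x/dθ².
d²x/dθ² = −r cosθ − r²(cos2θ)/√u − r⁴ sin²2θ/(4u^{3/2}),  u = L² − r² sin²θ = 0.0608167 m².
Substituting r = 0.0554 m, L = 0.2487 m, θ = 35.5°: d²x/dθ² = -0.049294 m.
a = ω²·d²x/dθ² = (192.8)²·(-0.049294) = -1832.1 m/s²;  |a| = 1832.1 m/s².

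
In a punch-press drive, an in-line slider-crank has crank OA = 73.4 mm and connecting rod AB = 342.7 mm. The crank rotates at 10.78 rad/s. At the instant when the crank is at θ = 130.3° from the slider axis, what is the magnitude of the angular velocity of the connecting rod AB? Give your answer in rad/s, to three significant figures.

1.51

ω = 10.78 rad/s
The rod makes angle φ with the slider axis where L sinφ = r sinθ; differentiating, L cosφ·φ̇ = r ω cosθ.
L cosφ = √(L² − r² sin²θ) = 0.3381 m.
|ω_rod| = r ω |cosθ| / √(L² − r² sin²θ) = 0.0734·10.78·0.64679/0.3381 = 1.5137 rad/s.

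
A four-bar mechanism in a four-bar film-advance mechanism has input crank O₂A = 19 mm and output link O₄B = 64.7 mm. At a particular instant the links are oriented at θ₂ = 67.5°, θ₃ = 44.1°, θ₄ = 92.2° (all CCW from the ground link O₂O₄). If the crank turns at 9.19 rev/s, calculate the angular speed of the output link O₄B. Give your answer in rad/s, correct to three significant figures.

ω₂ = 57.74 rad/s (from 9.19 rev/s).
Differentiating the loop-closure r₂e^{iθ₂}+r₃e^{iθ₃}=r₁+r₄e^{iθ₄} gives r₂ω₂e^{iθ₂}+r₃ω₃e^{iθ₃}=r₄ω₄e^{iθ₄}.
Eliminating the other unknown: ω₄ = r₂ω₂ sin(θ₂−θ₃) / [r₄ sin(θ₄−θ₃)].
Numerator sine = +0.39715; denominator sine = +0.74431.
Result = 0.019·57.74·(+0.39715) / (0.0647·(+0.74431)) = +9.0478 rad/s; magnitude 9.0478 rad/s.

9.05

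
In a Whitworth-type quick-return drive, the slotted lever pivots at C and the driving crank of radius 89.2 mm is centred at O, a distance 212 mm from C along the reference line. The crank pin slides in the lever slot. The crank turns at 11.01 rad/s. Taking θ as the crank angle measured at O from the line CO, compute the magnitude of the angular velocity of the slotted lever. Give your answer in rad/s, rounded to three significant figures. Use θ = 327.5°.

3.10

ω = 11.01 rad/s
Crank pin A relative to C: A = (d + r cosθ, r sinθ); lever angle φ = atan2(r sinθ, d + r cosθ).
Differentiating tanφ: φ̇ = rω(d cosθ + r)/(d² + r² + 2dr cosθ).
d² + r² + 2dr cosθ = |CA|² = 0.0847984 m²;  d cosθ + r = +0.268 m.
|ω_lever| = |0.0892·11.01·+0.268| / 0.0847984 = 3.1038 rad/s.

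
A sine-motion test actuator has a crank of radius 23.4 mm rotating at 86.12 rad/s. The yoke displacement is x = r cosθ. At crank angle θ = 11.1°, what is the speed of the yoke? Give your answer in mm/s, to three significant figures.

388

ω = 86.12 rad/s
x = r cosθ ⇒ ẋ = −rω sinθ.
|v| = rω|sinθ| = 0.0234·86.12·|sin 11.1°| = 0.38797 m/s = 387.97 mm/s.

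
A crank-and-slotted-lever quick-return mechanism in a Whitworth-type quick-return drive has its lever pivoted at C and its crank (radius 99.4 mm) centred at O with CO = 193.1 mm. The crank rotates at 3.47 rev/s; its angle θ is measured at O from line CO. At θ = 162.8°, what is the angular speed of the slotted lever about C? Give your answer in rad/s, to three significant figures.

ω = 21.8 rad/s (from 3.47 rev/s).
Crank pin A relative to C: A = (d + r cosθ, r sinθ); lever angle φ = atan2(r sinθ, d + r cosθ).
Differentiating tanφ: φ̇ = rω(d cosθ + r)/(d² + r² + 2dr cosθ).
d² + r² + 2dr cosθ = |CA|² = 0.0104965 m²;  d cosθ + r = -0.085064 m.
|ω_lever| = |0.0994·21.8·-0.085064| / 0.0104965 = 17.563 rad/s.

17.6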